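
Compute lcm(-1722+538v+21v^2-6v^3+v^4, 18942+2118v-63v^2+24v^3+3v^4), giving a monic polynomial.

-18942+4196v+769v^2-45v^3+5v^4+v^5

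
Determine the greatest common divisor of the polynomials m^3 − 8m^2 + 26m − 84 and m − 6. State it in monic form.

m − 6

Repeated division with remainder:
  m^3 − 8m^2 + 26m − 84 = (m^2 − 2m + 14)(m − 6) + (0)
The last nonzero remainder m − 6 is already monic.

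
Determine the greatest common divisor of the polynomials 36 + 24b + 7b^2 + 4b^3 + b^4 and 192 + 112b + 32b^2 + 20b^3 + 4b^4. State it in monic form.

12 + 4b + b^2 + b^3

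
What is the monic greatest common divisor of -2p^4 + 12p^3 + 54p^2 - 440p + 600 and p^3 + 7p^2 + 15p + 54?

Apply the Euclidean algorithm:
  -2p^4 + 12p^3 + 54p^2 - 440p + 600 = (-2p + 26)(p^3 + 7p^2 + 15p + 54) + (-98p^2 - 722p - 804)
  p^3 + 7p^2 + 15p + 54 = (-(1/98)p + 9/2401)(-98p^2 - 722p - 804) + ((22815/2401)p + 136890/2401)
  -98p^2 - 722p - 804 = (-(235298/22815)p - 321734/22815)((22815/2401)p + 136890/2401) + (0)
Last nonzero remainder: (22815/2401)p + 136890/2401. Dividing through by 22815/2401 gives the monic gcd p + 6.

p + 6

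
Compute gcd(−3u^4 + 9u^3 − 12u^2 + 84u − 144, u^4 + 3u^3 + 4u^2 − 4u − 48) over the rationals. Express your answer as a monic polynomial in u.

Euclidean algorithm in ℚ[u]:
  −3u^4 + 9u^3 − 12u^2 + 84u − 144 = (−3)(u^4 + 3u^3 + 4u^2 − 4u − 48) + (18u^3 + 72u − 288)
  u^4 + 3u^3 + 4u^2 − 4u − 48 = ((1/18)u + 1/6)(18u^3 + 72u − 288) + (0)
Last nonzero remainder: 18u^3 + 72u − 288. Dividing through by 18 gives the monic gcd u^3 + 4u − 16.

u^3 + 4u − 16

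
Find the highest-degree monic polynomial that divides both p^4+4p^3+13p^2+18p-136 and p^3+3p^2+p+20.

p+4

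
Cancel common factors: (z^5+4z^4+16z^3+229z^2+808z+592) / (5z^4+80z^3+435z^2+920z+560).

(z^2-5z+37)/(5z+35)

By polynomial division,
  z^5+4z^4+16z^3+229z^2+808z+592 = ((1/5)z-12/5)(5z^4+80z^3+435z^2+920z+560) + (121z^3+1089z^2+2904z+1936)
  5z^4+80z^3+435z^2+920z+560 = ((5/121)z+35/121)(121z^3+1089z^2+2904z+1936) + (0)
Last nonzero remainder: 121z^3+1089z^2+2904z+1936. Dividing through by 121 gives the monic gcd z^3+9z^2+24z+16.
Cancel z^3+9z^2+24z+16 from numerator and denominator to get the reduced form.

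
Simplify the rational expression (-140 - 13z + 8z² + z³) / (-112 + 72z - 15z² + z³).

(35 + 12z + z²)/(28 - 11z + z²)

By polynomial division,
  z³ + 8z² - 13z - 140 = (z³ - 15z² + 72z - 112) + (23z² - 85z - 28)
  z³ - 15z² + 72z - 112 = ((1/23)z - 260/529)(23z² - 85z - 28) + ((16632/529)z - 66528/529)
  23z² - 85z - 28 = ((12167/16632)z + 529/2376)((16632/529)z - 66528/529) + (0)
Last nonzero remainder: (16632/529)z - 66528/529. Dividing through by 16632/529 gives the monic gcd z - 4.
Cancel z - 4 from numerator and denominator to get the reduced form.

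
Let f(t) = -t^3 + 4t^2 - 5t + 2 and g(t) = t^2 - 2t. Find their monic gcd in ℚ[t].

t - 2

Euclidean algorithm in ℚ[t]:
  -t^3 + 4t^2 - 5t + 2 = (-t + 2)(t^2 - 2t) + (-t + 2)
  t^2 - 2t = (-t)(-t + 2) + (0)
Last nonzero remainder: -t + 2. Dividing through by -1 gives the monic gcd t - 2.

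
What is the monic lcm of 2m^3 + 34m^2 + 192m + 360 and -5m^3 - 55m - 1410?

m^5 + 11m^4 + 41m^3 + 403m^2 + 3432m + 8460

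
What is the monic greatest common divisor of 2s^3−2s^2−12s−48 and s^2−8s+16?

Repeated division with remainder:
  2s^3−2s^2−12s−48 = (2s+14)(s^2−8s+16) + (68s−272)
  s^2−8s+16 = ((1/68)s−1/17)(68s−272) + (0)
Last nonzero remainder: 68s−272. Dividing through by 68 gives the monic gcd s−4.

s−4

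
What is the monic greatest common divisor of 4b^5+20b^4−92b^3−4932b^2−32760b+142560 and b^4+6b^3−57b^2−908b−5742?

Euclidean algorithm in ℚ[b]:
  4b^5+20b^4−92b^3−4932b^2−32760b+142560 = (4b−4)(b^4+6b^3−57b^2−908b−5742) + (160b^3−1528b^2−13424b+119592)
  b^4+6b^3−57b^2−908b−5742 = ((1/160)b+311/3200)(160b^3−1528b^2−13424b+119592) + ((70161/400)b^2−(70161/200)b−6945939/400)
  160b^3−1528b^2−13424b+119592 = ((64000/70161)b−483200/70161)((70161/400)b^2−(70161/200)b−6945939/400) + (0)
Last nonzero remainder: (70161/400)b^2−(70161/200)b−6945939/400. Dividing through by 70161/400 gives the monic gcd b^2−2b−99.

b^2−2b−99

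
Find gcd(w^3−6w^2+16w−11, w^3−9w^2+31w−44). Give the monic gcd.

w^2−5w+11

By polynomial division,
  w^3−6w^2+16w−11 = (w^3−9w^2+31w−44) + (3w^2−15w+33)
  w^3−9w^2+31w−44 = ((1/3)w−4/3)(3w^2−15w+33) + (0)
Last nonzero remainder: 3w^2−15w+33. Dividing through by 3 gives the monic gcd w^2−5w+11.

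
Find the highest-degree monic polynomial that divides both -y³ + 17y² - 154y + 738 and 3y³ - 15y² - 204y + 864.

Repeated division with remainder:
  -y³ + 17y² - 154y + 738 = (-1/3)(3y³ - 15y² - 204y + 864) + (12y² - 222y + 1026)
  3y³ - 15y² - 204y + 864 = ((1/4)y + 27/8)(12y² - 222y + 1026) + ((1155/4)y - 10395/4)
  12y² - 222y + 1026 = ((16/385)y - 152/385)((1155/4)y - 10395/4) + (0)
Last nonzero remainder: (1155/4)y - 10395/4. Dividing through by 1155/4 gives the monic gcd y - 9.

y - 9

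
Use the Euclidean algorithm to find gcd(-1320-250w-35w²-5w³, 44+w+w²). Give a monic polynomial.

Apply the Euclidean algorithm:
  -5w³-35w²-250w-1320 = (-5w-30)(w²+w+44) + (0)
The last nonzero remainder w²+w+44 is already monic.

44+w+w²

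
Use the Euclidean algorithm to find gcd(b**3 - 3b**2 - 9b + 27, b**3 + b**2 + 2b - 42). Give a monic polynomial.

b - 3

By polynomial division,
  b**3 - 3b**2 - 9b + 27 = (b**3 + b**2 + 2b - 42) + (-4b**2 - 11b + 69)
  b**3 + b**2 + 2b - 42 = (-(1/4)b + 7/16)(-4b**2 - 11b + 69) + ((385/16)b - 1155/16)
  -4b**2 - 11b + 69 = (-(64/385)b - 368/385)((385/16)b - 1155/16) + (0)
Last nonzero remainder: (385/16)b - 1155/16. Dividing through by 385/16 gives the monic gcd b - 3.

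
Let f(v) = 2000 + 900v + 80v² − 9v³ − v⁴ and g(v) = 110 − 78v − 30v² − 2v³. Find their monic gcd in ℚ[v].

Euclidean algorithm in ℚ[v]:
  −v⁴ − 9v³ + 80v² + 900v + 2000 = ((1/2)v − 3)(−2v³ − 30v² − 78v + 110) + (29v² + 611v + 2330)
  −2v³ − 30v² − 78v + 110 = (−(2/29)v + 352/841)(29v² + 611v + 2330) + (−(145530/841)v − 727650/841)
  29v² + 611v + 2330 = (−(24389/145530)v − 195953/72765)(−(145530/841)v − 727650/841) + (0)
Last nonzero remainder: −(145530/841)v − 727650/841. Dividing through by −145530/841 gives the monic gcd v + 5.

5 + v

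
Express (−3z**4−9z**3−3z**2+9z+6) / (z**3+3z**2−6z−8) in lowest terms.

(−3z**3−6z**2+3z+6)/(z**2+2z−8)

Repeated division with remainder:
  −3z**4−9z**3−3z**2+9z+6 = (−3z)(z**3+3z**2−6z−8) + (−21z**2−15z+6)
  z**3+3z**2−6z−8 = (−(1/21)z−16/147)(−21z**2−15z+6) + (−(360/49)z−360/49)
  −21z**2−15z+6 = ((343/120)z−49/60)(−(360/49)z−360/49) + (0)
Last nonzero remainder: −(360/49)z−360/49. Dividing through by −360/49 gives the monic gcd z+1.
Cancel z+1 from numerator and denominator to get the reduced form.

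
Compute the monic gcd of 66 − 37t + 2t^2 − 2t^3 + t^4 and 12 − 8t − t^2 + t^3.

−2 + t

Apply the Euclidean algorithm:
  t^4 − 2t^3 + 2t^2 − 37t + 66 = (t − 1)(t^3 − t^2 − 8t + 12) + (9t^2 − 57t + 78)
  t^3 − t^2 − 8t + 12 = ((1/9)t + 16/27)(9t^2 − 57t + 78) + ((154/9)t − 308/9)
  9t^2 − 57t + 78 = ((81/154)t − 351/154)((154/9)t − 308/9) + (0)
Last nonzero remainder: (154/9)t − 308/9. Dividing through by 154/9 gives the monic gcd t − 2.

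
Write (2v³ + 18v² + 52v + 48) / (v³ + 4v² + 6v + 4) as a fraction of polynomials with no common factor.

Repeated division with remainder:
  2v³ + 18v² + 52v + 48 = (2)(v³ + 4v² + 6v + 4) + (10v² + 40v + 40)
  v³ + 4v² + 6v + 4 = ((1/10)v)(10v² + 40v + 40) + (2v + 4)
  10v² + 40v + 40 = (5v + 10)(2v + 4) + (0)
Last nonzero remainder: 2v + 4. Dividing through by 2 gives the monic gcd v + 2.
Cancel v + 2 from numerator and denominator to get the reduced form.

(2v² + 14v + 24)/(v² + 2v + 2)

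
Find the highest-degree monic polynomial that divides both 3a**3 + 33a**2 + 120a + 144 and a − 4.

Euclidean algorithm in ℚ[a]:
  3a**3 + 33a**2 + 120a + 144 = (3a**2 + 45a + 300)(a − 4) + (1344)
  a − 4 = ((1/1344)a − 1/336)(1344) + (0)
The last nonzero remainder is the constant 1344, so the polynomials are coprime and gcd = 1.

1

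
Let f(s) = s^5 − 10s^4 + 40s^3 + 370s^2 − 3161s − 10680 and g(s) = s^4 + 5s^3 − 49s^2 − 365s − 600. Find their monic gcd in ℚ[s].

Euclidean algorithm in ℚ[s]:
  s^5 − 10s^4 + 40s^3 + 370s^2 − 3161s − 10680 = (s − 15)(s^4 + 5s^3 − 49s^2 − 365s − 600) + (164s^3 − 8036s − 19680)
  s^4 + 5s^3 − 49s^2 − 365s − 600 = ((1/164)s + 5/164)(164s^3 − 8036s − 19680) + (0)
Last nonzero remainder: 164s^3 − 8036s − 19680. Dividing through by 164 gives the monic gcd s^3 − 49s − 120.

s^3 − 49s − 120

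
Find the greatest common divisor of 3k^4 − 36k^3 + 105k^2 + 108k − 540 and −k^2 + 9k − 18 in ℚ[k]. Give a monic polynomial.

k^2 − 9k + 18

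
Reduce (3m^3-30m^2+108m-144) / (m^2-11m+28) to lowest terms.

Apply the Euclidean algorithm:
  3m^3-30m^2+108m-144 = (3m+3)(m^2-11m+28) + (57m-228)
  m^2-11m+28 = ((1/57)m-7/57)(57m-228) + (0)
Last nonzero remainder: 57m-228. Dividing through by 57 gives the monic gcd m-4.
Cancel m-4 from numerator and denominator to get the reduced form.

(3m^2-18m+36)/(m-7)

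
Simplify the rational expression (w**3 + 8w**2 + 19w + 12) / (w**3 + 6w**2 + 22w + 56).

(w**2 + 4w + 3)/(w**2 + 2w + 14)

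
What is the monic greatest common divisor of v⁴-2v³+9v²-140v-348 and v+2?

Apply the Euclidean algorithm:
  v⁴-2v³+9v²-140v-348 = (v³-4v²+17v-174)(v+2) + (0)
The last nonzero remainder v+2 is already monic.

v+2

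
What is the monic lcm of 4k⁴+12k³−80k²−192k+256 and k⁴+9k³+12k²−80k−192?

k⁶+4k⁵−29k⁴−104k³+256k²+640k−768

Repeated division with remainder:
  4k⁴+12k³−80k²−192k+256 = (4)(k⁴+9k³+12k²−80k−192) + (−24k³−128k²+128k+1024)
  k⁴+9k³+12k²−80k−192 = (−(1/24)k−11/72)(−24k³−128k²+128k+1024) + (−(20/9)k²−(160/9)k−320/9)
  −24k³−128k²+128k+1024 = ((54/5)k−144/5)(−(20/9)k²−(160/9)k−320/9) + (0)
Last nonzero remainder: −(20/9)k²−(160/9)k−320/9. Dividing through by −20/9 gives the monic gcd k²+8k+16.
Then lcm(f, g) = f·g / gcd(f, g); expanding and making the result monic gives the answer.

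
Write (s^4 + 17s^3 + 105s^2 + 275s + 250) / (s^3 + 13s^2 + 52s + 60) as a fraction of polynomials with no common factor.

Euclidean algorithm in ℚ[s]:
  s^4 + 17s^3 + 105s^2 + 275s + 250 = (s + 4)(s^3 + 13s^2 + 52s + 60) + (s^2 + 7s + 10)
  s^3 + 13s^2 + 52s + 60 = (s + 6)(s^2 + 7s + 10) + (0)
The last nonzero remainder s^2 + 7s + 10 is already monic.
Cancel s^2 + 7s + 10 from numerator and denominator to get the reduced form.

(s^2 + 10s + 25)/(s + 6)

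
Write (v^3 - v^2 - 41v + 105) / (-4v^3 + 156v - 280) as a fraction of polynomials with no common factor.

(-v + 3)/(4v - 8)

Repeated division with remainder:
  v^3 - v^2 - 41v + 105 = (-1/4)(-4v^3 + 156v - 280) + (-v^2 - 2v + 35)
  -4v^3 + 156v - 280 = (4v - 8)(-v^2 - 2v + 35) + (0)
Last nonzero remainder: -v^2 - 2v + 35. Dividing through by -1 gives the monic gcd v^2 + 2v - 35.
Cancel v^2 + 2v - 35 from numerator and denominator to get the reduced form.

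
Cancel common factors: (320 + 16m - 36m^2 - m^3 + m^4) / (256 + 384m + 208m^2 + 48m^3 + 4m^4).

(20 - 9m + m^2)/(16 + 16m + 4m^2)

Euclidean algorithm in ℚ[m]:
  m^4 - m^3 - 36m^2 + 16m + 320 = (1/4)(4m^4 + 48m^3 + 208m^2 + 384m + 256) + (-13m^3 - 88m^2 - 80m + 256)
  4m^4 + 48m^3 + 208m^2 + 384m + 256 = (-(4/13)m - 272/169)(-13m^3 - 88m^2 - 80m + 256) + ((7056/169)m^2 + (56448/169)m + 112896/169)
  -13m^3 - 88m^2 - 80m + 256 = (-(2197/7056)m + 169/441)((7056/169)m^2 + (56448/169)m + 112896/169) + (0)
Last nonzero remainder: (7056/169)m^2 + (56448/169)m + 112896/169. Dividing through by 7056/169 gives the monic gcd m^2 + 8m + 16.
Cancel m^2 + 8m + 16 from numerator and denominator to get the reduced form.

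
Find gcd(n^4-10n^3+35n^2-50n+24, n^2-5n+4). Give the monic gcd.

Repeated division with remainder:
  n^4-10n^3+35n^2-50n+24 = (n^2-5n+6)(n^2-5n+4) + (0)
The last nonzero remainder n^2-5n+4 is already monic.

n^2-5n+4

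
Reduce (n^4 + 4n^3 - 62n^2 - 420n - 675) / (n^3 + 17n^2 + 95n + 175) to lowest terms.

Euclidean algorithm in ℚ[n]:
  n^4 + 4n^3 - 62n^2 - 420n - 675 = (n - 13)(n^3 + 17n^2 + 95n + 175) + (64n^2 + 640n + 1600)
  n^3 + 17n^2 + 95n + 175 = ((1/64)n + 7/64)(64n^2 + 640n + 1600) + (0)
Last nonzero remainder: 64n^2 + 640n + 1600. Dividing through by 64 gives the monic gcd n^2 + 10n + 25.
Cancel n^2 + 10n + 25 from numerator and denominator to get the reduced form.

(n^2 - 6n - 27)/(n + 7)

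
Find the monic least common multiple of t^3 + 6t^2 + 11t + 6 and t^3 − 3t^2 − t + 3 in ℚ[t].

t^5 + 2t^4 − 10t^3 − 20t^2 + 9t + 18

By polynomial division,
  t^3 + 6t^2 + 11t + 6 = (t^3 − 3t^2 − t + 3) + (9t^2 + 12t + 3)
  t^3 − 3t^2 − t + 3 = ((1/9)t − 13/27)(9t^2 + 12t + 3) + ((40/9)t + 40/9)
  9t^2 + 12t + 3 = ((81/40)t + 27/40)((40/9)t + 40/9) + (0)
Last nonzero remainder: (40/9)t + 40/9. Dividing through by 40/9 gives the monic gcd t + 1.
Then lcm(f, g) = f·g / gcd(f, g); expanding and making the result monic gives the answer.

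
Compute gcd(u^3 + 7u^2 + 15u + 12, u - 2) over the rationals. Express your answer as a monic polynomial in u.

1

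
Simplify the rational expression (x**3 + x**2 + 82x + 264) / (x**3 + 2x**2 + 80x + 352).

(x + 3)/(x + 4)

Euclidean algorithm in ℚ[x]:
  x**3 + x**2 + 82x + 264 = (x**3 + 2x**2 + 80x + 352) + (-x**2 + 2x - 88)
  x**3 + 2x**2 + 80x + 352 = (-x - 4)(-x**2 + 2x - 88) + (0)
Last nonzero remainder: -x**2 + 2x - 88. Dividing through by -1 gives the monic gcd x**2 - 2x + 88.
Cancel x**2 - 2x + 88 from numerator and denominator to get the reduced form.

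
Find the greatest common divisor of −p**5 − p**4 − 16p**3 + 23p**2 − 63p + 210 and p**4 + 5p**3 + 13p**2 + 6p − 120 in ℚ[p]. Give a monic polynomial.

p**3 + p**2 + 9p − 30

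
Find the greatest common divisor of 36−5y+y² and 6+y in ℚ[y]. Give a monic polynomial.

1

Repeated division with remainder:
  y²−5y+36 = (y−11)(y+6) + (102)
  y+6 = ((1/102)y+1/17)(102) + (0)
The last nonzero remainder is the constant 102, so the polynomials are coprime and gcd = 1.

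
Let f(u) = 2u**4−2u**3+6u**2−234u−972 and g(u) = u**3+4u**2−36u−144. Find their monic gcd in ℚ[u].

u−6

Apply the Euclidean algorithm:
  2u**4−2u**3+6u**2−234u−972 = (2u−10)(u**3+4u**2−36u−144) + (118u**2−306u−2412)
  u**3+4u**2−36u−144 = ((1/118)u+389/6962)(118u**2−306u−2412) + ((5355/3481)u−32130/3481)
  118u**2−306u−2412 = ((410758/5355)u+466454/1785)((5355/3481)u−32130/3481) + (0)
Last nonzero remainder: (5355/3481)u−32130/3481. Dividing through by 5355/3481 gives the monic gcd u−6.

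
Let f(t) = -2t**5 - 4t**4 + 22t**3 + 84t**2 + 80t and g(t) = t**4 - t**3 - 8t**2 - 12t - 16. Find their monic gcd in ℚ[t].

t**2 - 2t - 8

Repeated division with remainder:
  -2t**5 - 4t**4 + 22t**3 + 84t**2 + 80t = (-2t - 6)(t**4 - t**3 - 8t**2 - 12t - 16) + (12t**2 - 24t - 96)
  t**4 - t**3 - 8t**2 - 12t - 16 = ((1/12)t**2 + (1/12)t + 1/6)(12t**2 - 24t - 96) + (0)
Last nonzero remainder: 12t**2 - 24t - 96. Dividing through by 12 gives the monic gcd t**2 - 2t - 8.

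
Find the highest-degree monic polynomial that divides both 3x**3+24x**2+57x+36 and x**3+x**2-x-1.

x+1

Repeated division with remainder:
  3x**3+24x**2+57x+36 = (3)(x**3+x**2-x-1) + (21x**2+60x+39)
  x**3+x**2-x-1 = ((1/21)x-13/147)(21x**2+60x+39) + ((120/49)x+120/49)
  21x**2+60x+39 = ((343/40)x+637/40)((120/49)x+120/49) + (0)
Last nonzero remainder: (120/49)x+120/49. Dividing through by 120/49 gives the monic gcd x+1.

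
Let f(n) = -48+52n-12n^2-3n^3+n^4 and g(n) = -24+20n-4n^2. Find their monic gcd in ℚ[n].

6-5n+n^2

Repeated division with remainder:
  n^4-3n^3-12n^2+52n-48 = (-(1/4)n^2-(1/2)n+2)(-4n^2+20n-24) + (0)
Last nonzero remainder: -4n^2+20n-24. Dividing through by -4 gives the monic gcd n^2-5n+6.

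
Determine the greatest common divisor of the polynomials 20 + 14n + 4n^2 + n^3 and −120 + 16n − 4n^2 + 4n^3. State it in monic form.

Euclidean algorithm in ℚ[n]:
  n^3 + 4n^2 + 14n + 20 = (1/4)(4n^3 − 4n^2 + 16n − 120) + (5n^2 + 10n + 50)
  4n^3 − 4n^2 + 16n − 120 = ((4/5)n − 12/5)(5n^2 + 10n + 50) + (0)
Last nonzero remainder: 5n^2 + 10n + 50. Dividing through by 5 gives the monic gcd n^2 + 2n + 10.

10 + 2n + n^2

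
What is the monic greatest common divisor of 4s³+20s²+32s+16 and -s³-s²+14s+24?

Euclidean algorithm in ℚ[s]:
  4s³+20s²+32s+16 = (-4)(-s³-s²+14s+24) + (16s²+88s+112)
  -s³-s²+14s+24 = (-(1/16)s+9/32)(16s²+88s+112) + (-(15/4)s-15/2)
  16s²+88s+112 = (-(64/15)s-224/15)(-(15/4)s-15/2) + (0)
Last nonzero remainder: -(15/4)s-15/2. Dividing through by -15/4 gives the monic gcd s+2.

s+2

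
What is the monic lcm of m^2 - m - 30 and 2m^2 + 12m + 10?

Apply the Euclidean algorithm:
  m^2 - m - 30 = (1/2)(2m^2 + 12m + 10) + (-7m - 35)
  2m^2 + 12m + 10 = (-(2/7)m - 2/7)(-7m - 35) + (0)
Last nonzero remainder: -7m - 35. Dividing through by -7 gives the monic gcd m + 5.
Then lcm(f, g) = f·g / gcd(f, g); expanding and making the result monic gives the answer.

m^3 - 31m - 30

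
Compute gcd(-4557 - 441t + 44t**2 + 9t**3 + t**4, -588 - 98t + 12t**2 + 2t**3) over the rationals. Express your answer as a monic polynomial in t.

-49 + t**2

By polynomial division,
  t**4 + 9t**3 + 44t**2 - 441t - 4557 = ((1/2)t + 3/2)(2t**3 + 12t**2 - 98t - 588) + (75t**2 - 3675)
  2t**3 + 12t**2 - 98t - 588 = ((2/75)t + 4/25)(75t**2 - 3675) + (0)
Last nonzero remainder: 75t**2 - 3675. Dividing through by 75 gives the monic gcd t**2 - 49.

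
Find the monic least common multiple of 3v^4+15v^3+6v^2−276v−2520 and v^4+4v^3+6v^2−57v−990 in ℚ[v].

By polynomial division,
  3v^4+15v^3+6v^2−276v−2520 = (3)(v^4+4v^3+6v^2−57v−990) + (3v^3−12v^2−105v+450)
  v^4+4v^3+6v^2−57v−990 = ((1/3)v+8/3)(3v^3−12v^2−105v+450) + (73v^2+73v−2190)
  3v^3−12v^2−105v+450 = ((3/73)v−15/73)(73v^2+73v−2190) + (0)
Last nonzero remainder: 73v^2+73v−2190. Dividing through by 73 gives the monic gcd v^2+v−30.
Then lcm(f, g) = f·g / gcd(f, g); expanding and making the result monic gives the answer.

v^6+8v^5+50v^4+79v^3−1050v^2−5556v−27720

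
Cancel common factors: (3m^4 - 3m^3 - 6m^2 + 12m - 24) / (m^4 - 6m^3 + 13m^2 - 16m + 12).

(3m + 6)/(m - 3)

Euclidean algorithm in ℚ[m]:
  3m^4 - 3m^3 - 6m^2 + 12m - 24 = (3)(m^4 - 6m^3 + 13m^2 - 16m + 12) + (15m^3 - 45m^2 + 60m - 60)
  m^4 - 6m^3 + 13m^2 - 16m + 12 = ((1/15)m - 1/5)(15m^3 - 45m^2 + 60m - 60) + (0)
Last nonzero remainder: 15m^3 - 45m^2 + 60m - 60. Dividing through by 15 gives the monic gcd m^3 - 3m^2 + 4m - 4.
Cancel m^3 - 3m^2 + 4m - 4 from numerator and denominator to get the reduced form.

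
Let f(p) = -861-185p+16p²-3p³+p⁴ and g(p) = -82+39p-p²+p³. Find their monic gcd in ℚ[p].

Euclidean algorithm in ℚ[p]:
  p⁴-3p³+16p²-185p-861 = (p-2)(p³-p²+39p-82) + (-25p²-25p-1025)
  p³-p²+39p-82 = (-(1/25)p+2/25)(-25p²-25p-1025) + (0)
Last nonzero remainder: -25p²-25p-1025. Dividing through by -25 gives the monic gcd p²+p+41.

41+p+p²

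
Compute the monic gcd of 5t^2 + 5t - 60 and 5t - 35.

Euclidean algorithm in ℚ[t]:
  5t^2 + 5t - 60 = (t + 8)(5t - 35) + (220)
  5t - 35 = ((1/44)t - 7/44)(220) + (0)
The last nonzero remainder is the constant 220, so the polynomials are coprime and gcd = 1.

1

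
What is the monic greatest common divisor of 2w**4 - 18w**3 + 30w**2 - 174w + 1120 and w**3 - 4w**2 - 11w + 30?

By polynomial division,
  2w**4 - 18w**3 + 30w**2 - 174w + 1120 = (2w - 10)(w**3 - 4w**2 - 11w + 30) + (12w**2 - 344w + 1420)
  w**3 - 4w**2 - 11w + 30 = ((1/12)w + 37/18)(12w**2 - 344w + 1420) + ((5200/9)w - 26000/9)
  12w**2 - 344w + 1420 = ((27/1300)w - 639/1300)((5200/9)w - 26000/9) + (0)
Last nonzero remainder: (5200/9)w - 26000/9. Dividing through by 5200/9 gives the monic gcd w - 5.

w - 5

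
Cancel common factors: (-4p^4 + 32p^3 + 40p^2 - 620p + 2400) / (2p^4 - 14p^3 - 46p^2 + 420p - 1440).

(-2p - 10)/(p + 6)

By polynomial division,
  -4p^4 + 32p^3 + 40p^2 - 620p + 2400 = (-2)(2p^4 - 14p^3 - 46p^2 + 420p - 1440) + (4p^3 - 52p^2 + 220p - 480)
  2p^4 - 14p^3 - 46p^2 + 420p - 1440 = ((1/2)p + 3)(4p^3 - 52p^2 + 220p - 480) + (0)
Last nonzero remainder: 4p^3 - 52p^2 + 220p - 480. Dividing through by 4 gives the monic gcd p^3 - 13p^2 + 55p - 120.
Cancel p^3 - 13p^2 + 55p - 120 from numerator and denominator to get the reduced form.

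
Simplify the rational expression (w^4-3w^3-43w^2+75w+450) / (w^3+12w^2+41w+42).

Repeated division with remainder:
  w^4-3w^3-43w^2+75w+450 = (w-15)(w^3+12w^2+41w+42) + (96w^2+648w+1080)
  w^3+12w^2+41w+42 = ((1/96)w+7/128)(96w^2+648w+1080) + (-(91/16)w-273/16)
  96w^2+648w+1080 = (-(1536/91)w-5760/91)(-(91/16)w-273/16) + (0)
Last nonzero remainder: -(91/16)w-273/16. Dividing through by -91/16 gives the monic gcd w+3.
Cancel w+3 from numerator and denominator to get the reduced form.

(w^3-6w^2-25w+150)/(w^2+9w+14)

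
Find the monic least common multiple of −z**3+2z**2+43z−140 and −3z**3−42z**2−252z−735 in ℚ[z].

z**5+5z**4−22z**3−231z**2−525z+4900

Euclidean algorithm in ℚ[z]:
  −z**3+2z**2+43z−140 = (1/3)(−3z**3−42z**2−252z−735) + (16z**2+127z+105)
  −3z**3−42z**2−252z−735 = (−(3/16)z−291/256)(16z**2+127z+105) + (−(22515/256)z−157605/256)
  16z**2+127z+105 = (−(4096/22515)z−256/1501)(−(22515/256)z−157605/256) + (0)
Last nonzero remainder: −(22515/256)z−157605/256. Dividing through by −22515/256 gives the monic gcd z+7.
Then lcm(f, g) = f·g / gcd(f, g); expanding and making the result monic gives the answer.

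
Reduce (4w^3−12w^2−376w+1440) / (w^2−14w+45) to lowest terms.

(4w^2+24w−160)/(w−5)

By polynomial division,
  4w^3−12w^2−376w+1440 = (4w+44)(w^2−14w+45) + (60w−540)
  w^2−14w+45 = ((1/60)w−1/12)(60w−540) + (0)
Last nonzero remainder: 60w−540. Dividing through by 60 gives the monic gcd w−9.
Cancel w−9 from numerator and denominator to get the reduced form.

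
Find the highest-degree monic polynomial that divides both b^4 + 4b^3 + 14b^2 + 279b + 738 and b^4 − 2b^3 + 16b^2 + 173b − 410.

b^2 − 5b + 41

By polynomial division,
  b^4 + 4b^3 + 14b^2 + 279b + 738 = (b^4 − 2b^3 + 16b^2 + 173b − 410) + (6b^3 − 2b^2 + 106b + 1148)
  b^4 − 2b^3 + 16b^2 + 173b − 410 = ((1/6)b − 5/18)(6b^3 − 2b^2 + 106b + 1148) + (−(20/9)b^2 + (100/9)b − 820/9)
  6b^3 − 2b^2 + 106b + 1148 = (−(27/10)b − 63/5)(−(20/9)b^2 + (100/9)b − 820/9) + (0)
Last nonzero remainder: −(20/9)b^2 + (100/9)b − 820/9. Dividing through by −20/9 gives the monic gcd b^2 − 5b + 41.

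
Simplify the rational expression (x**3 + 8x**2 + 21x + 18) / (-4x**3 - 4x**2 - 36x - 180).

(-x**2 - 5x - 6)/(4x**2 - 8x + 60)

Apply the Euclidean algorithm:
  x**3 + 8x**2 + 21x + 18 = (-1/4)(-4x**3 - 4x**2 - 36x - 180) + (7x**2 + 12x - 27)
  -4x**3 - 4x**2 - 36x - 180 = (-(4/7)x + 20/49)(7x**2 + 12x - 27) + (-(2760/49)x - 8280/49)
  7x**2 + 12x - 27 = (-(343/2760)x + 147/920)(-(2760/49)x - 8280/49) + (0)
Last nonzero remainder: -(2760/49)x - 8280/49. Dividing through by -2760/49 gives the monic gcd x + 3.
Cancel x + 3 from numerator and denominator to get the reduced form.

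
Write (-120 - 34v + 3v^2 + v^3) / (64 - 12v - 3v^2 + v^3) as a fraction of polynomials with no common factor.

Euclidean algorithm in ℚ[v]:
  v^3 + 3v^2 - 34v - 120 = (v^3 - 3v^2 - 12v + 64) + (6v^2 - 22v - 184)
  v^3 - 3v^2 - 12v + 64 = ((1/6)v + 1/9)(6v^2 - 22v - 184) + ((190/9)v + 760/9)
  6v^2 - 22v - 184 = ((27/95)v - 207/95)((190/9)v + 760/9) + (0)
Last nonzero remainder: (190/9)v + 760/9. Dividing through by 190/9 gives the monic gcd v + 4.
Cancel v + 4 from numerator and denominator to get the reduced form.

(-30 - v + v^2)/(16 - 7v + v^2)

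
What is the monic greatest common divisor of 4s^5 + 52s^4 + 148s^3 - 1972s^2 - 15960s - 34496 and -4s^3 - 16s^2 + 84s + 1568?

By polynomial division,
  4s^5 + 52s^4 + 148s^3 - 1972s^2 - 15960s - 34496 = (-s^2 - 9s - 22)(-4s^3 - 16s^2 + 84s + 1568) + (0)
Last nonzero remainder: -4s^3 - 16s^2 + 84s + 1568. Dividing through by -4 gives the monic gcd s^3 + 4s^2 - 21s - 392.

s^3 + 4s^2 - 21s - 392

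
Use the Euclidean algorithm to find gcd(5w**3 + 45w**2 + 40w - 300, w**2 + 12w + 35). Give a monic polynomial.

w + 5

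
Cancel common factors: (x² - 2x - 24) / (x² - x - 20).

Apply the Euclidean algorithm:
  x² - 2x - 24 = (x² - x - 20) + (-x - 4)
  x² - x - 20 = (-x + 5)(-x - 4) + (0)
Last nonzero remainder: -x - 4. Dividing through by -1 gives the monic gcd x + 4.
Cancel x + 4 from numerator and denominator to get the reduced form.

(x - 6)/(x - 5)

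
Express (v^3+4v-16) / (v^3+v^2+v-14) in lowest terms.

(v^2+2v+8)/(v^2+3v+7)

Repeated division with remainder:
  v^3+4v-16 = (v^3+v^2+v-14) + (-v^2+3v-2)
  v^3+v^2+v-14 = (-v-4)(-v^2+3v-2) + (11v-22)
  -v^2+3v-2 = (-(1/11)v+1/11)(11v-22) + (0)
Last nonzero remainder: 11v-22. Dividing through by 11 gives the monic gcd v-2.
Cancel v-2 from numerator and denominator to get the reduced form.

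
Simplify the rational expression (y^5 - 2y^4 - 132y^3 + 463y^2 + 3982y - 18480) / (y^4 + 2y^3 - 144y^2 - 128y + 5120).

By polynomial division,
  y^5 - 2y^4 - 132y^3 + 463y^2 + 3982y - 18480 = (y - 4)(y^4 + 2y^3 - 144y^2 - 128y + 5120) + (20y^3 + 15y^2 - 1650y + 2000)
  y^4 + 2y^3 - 144y^2 - 128y + 5120 = ((1/20)y + 1/16)(20y^3 + 15y^2 - 1650y + 2000) + (-(999/16)y^2 - (999/8)y + 4995)
  20y^3 + 15y^2 - 1650y + 2000 = (-(320/999)y + 400/999)(-(999/16)y^2 - (999/8)y + 4995) + (0)
Last nonzero remainder: -(999/16)y^2 - (999/8)y + 4995. Dividing through by -999/16 gives the monic gcd y^2 + 2y - 80.
Cancel y^2 + 2y - 80 from numerator and denominator to get the reduced form.

(y^3 - 4y^2 - 44y + 231)/(y^2 - 64)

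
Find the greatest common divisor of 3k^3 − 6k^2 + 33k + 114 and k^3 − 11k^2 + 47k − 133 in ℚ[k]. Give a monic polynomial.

Euclidean algorithm in ℚ[k]:
  3k^3 − 6k^2 + 33k + 114 = (3)(k^3 − 11k^2 + 47k − 133) + (27k^2 − 108k + 513)
  k^3 − 11k^2 + 47k − 133 = ((1/27)k − 7/27)(27k^2 − 108k + 513) + (0)
Last nonzero remainder: 27k^2 − 108k + 513. Dividing through by 27 gives the monic gcd k^2 − 4k + 19.

k^2 − 4k + 19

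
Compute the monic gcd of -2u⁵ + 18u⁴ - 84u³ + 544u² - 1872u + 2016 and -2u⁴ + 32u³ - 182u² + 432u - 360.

u³ - 11u² + 36u - 36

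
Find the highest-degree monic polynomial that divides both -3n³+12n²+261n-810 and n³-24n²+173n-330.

Apply the Euclidean algorithm:
  -3n³+12n²+261n-810 = (-3)(n³-24n²+173n-330) + (-60n²+780n-1800)
  n³-24n²+173n-330 = (-(1/60)n+11/60)(-60n²+780n-1800) + (0)
Last nonzero remainder: -60n²+780n-1800. Dividing through by -60 gives the monic gcd n²-13n+30.

n²-13n+30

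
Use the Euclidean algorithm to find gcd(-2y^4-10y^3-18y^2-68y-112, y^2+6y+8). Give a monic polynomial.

Repeated division with remainder:
  -2y^4-10y^3-18y^2-68y-112 = (-2y^2+2y-14)(y^2+6y+8) + (0)
The last nonzero remainder y^2+6y+8 is already monic.

y^2+6y+8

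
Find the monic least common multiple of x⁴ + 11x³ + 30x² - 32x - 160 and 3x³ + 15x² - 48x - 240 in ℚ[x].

Apply the Euclidean algorithm:
  x⁴ + 11x³ + 30x² - 32x - 160 = ((1/3)x + 2)(3x³ + 15x² - 48x - 240) + (16x² + 144x + 320)
  3x³ + 15x² - 48x - 240 = ((3/16)x - 3/4)(16x² + 144x + 320) + (0)
Last nonzero remainder: 16x² + 144x + 320. Dividing through by 16 gives the monic gcd x² + 9x + 20.
Then lcm(f, g) = f·g / gcd(f, g); expanding and making the result monic gives the answer.

x⁵ + 7x⁴ - 14x³ - 152x² - 32x + 640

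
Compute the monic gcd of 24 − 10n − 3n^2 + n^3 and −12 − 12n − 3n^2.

Apply the Euclidean algorithm:
  n^3 − 3n^2 − 10n + 24 = (−(1/3)n + 7/3)(−3n^2 − 12n − 12) + (14n + 52)
  −3n^2 − 12n − 12 = (−(3/14)n − 3/49)(14n + 52) + (−432/49)
  14n + 52 = (−(343/216)n − 637/108)(−432/49) + (0)
The last nonzero remainder is the constant −432/49, so the polynomials are coprime and gcd = 1.

1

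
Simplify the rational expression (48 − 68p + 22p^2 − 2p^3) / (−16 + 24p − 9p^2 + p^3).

(12 − 2p)/(−4 + p)

Repeated division with remainder:
  −2p^3 + 22p^2 − 68p + 48 = (−2)(p^3 − 9p^2 + 24p − 16) + (4p^2 − 20p + 16)
  p^3 − 9p^2 + 24p − 16 = ((1/4)p − 1)(4p^2 − 20p + 16) + (0)
Last nonzero remainder: 4p^2 − 20p + 16. Dividing through by 4 gives the monic gcd p^2 − 5p + 4.
Cancel p^2 − 5p + 4 from numerator and denominator to get the reduced form.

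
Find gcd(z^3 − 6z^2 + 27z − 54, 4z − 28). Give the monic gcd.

1

Repeated division with remainder:
  z^3 − 6z^2 + 27z − 54 = ((1/4)z^2 + (1/4)z + 17/2)(4z − 28) + (184)
  4z − 28 = ((1/46)z − 7/46)(184) + (0)
The last nonzero remainder is the constant 184, so the polynomials are coprime and gcd = 1.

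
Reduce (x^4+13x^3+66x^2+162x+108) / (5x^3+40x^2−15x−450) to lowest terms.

Repeated division with remainder:
  x^4+13x^3+66x^2+162x+108 = ((1/5)x+1)(5x^3+40x^2−15x−450) + (29x^2+267x+558)
  5x^3+40x^2−15x−450 = ((5/29)x−175/841)(29x^2+267x+558) + (−(46800/841)x−280800/841)
  29x^2+267x+558 = (−(24389/46800)x−26071/15600)(−(46800/841)x−280800/841) + (0)
Last nonzero remainder: −(46800/841)x−280800/841. Dividing through by −46800/841 gives the monic gcd x+6.
Cancel x+6 from numerator and denominator to get the reduced form.

(x^3+7x^2+24x+18)/(5x^2+10x−75)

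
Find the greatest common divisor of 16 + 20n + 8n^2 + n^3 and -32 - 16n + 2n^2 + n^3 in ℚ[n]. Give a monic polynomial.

8 + 6n + n^2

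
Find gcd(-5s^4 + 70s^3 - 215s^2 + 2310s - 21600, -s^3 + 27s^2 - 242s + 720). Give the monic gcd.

Euclidean algorithm in ℚ[s]:
  -5s^4 + 70s^3 - 215s^2 + 2310s - 21600 = (5s + 65)(-s^3 + 27s^2 - 242s + 720) + (-760s^2 + 14440s - 68400)
  -s^3 + 27s^2 - 242s + 720 = ((1/760)s - 1/95)(-760s^2 + 14440s - 68400) + (0)
Last nonzero remainder: -760s^2 + 14440s - 68400. Dividing through by -760 gives the monic gcd s^2 - 19s + 90.

s^2 - 19s + 90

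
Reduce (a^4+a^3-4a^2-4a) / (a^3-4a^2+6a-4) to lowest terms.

(a^3+3a^2+2a)/(a^2-2a+2)

Euclidean algorithm in ℚ[a]:
  a^4+a^3-4a^2-4a = (a+5)(a^3-4a^2+6a-4) + (10a^2-30a+20)
  a^3-4a^2+6a-4 = ((1/10)a-1/10)(10a^2-30a+20) + (a-2)
  10a^2-30a+20 = (10a-10)(a-2) + (0)
The last nonzero remainder a-2 is already monic.
Cancel a-2 from numerator and denominator to get the reduced form.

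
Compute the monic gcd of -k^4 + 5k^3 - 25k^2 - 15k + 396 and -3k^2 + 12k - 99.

k^2 - 4k + 33

Repeated division with remainder:
  -k^4 + 5k^3 - 25k^2 - 15k + 396 = ((1/3)k^2 - (1/3)k - 4)(-3k^2 + 12k - 99) + (0)
Last nonzero remainder: -3k^2 + 12k - 99. Dividing through by -3 gives the monic gcd k^2 - 4k + 33.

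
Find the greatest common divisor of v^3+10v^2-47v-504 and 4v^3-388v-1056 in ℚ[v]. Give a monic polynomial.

By polynomial division,
  v^3+10v^2-47v-504 = (1/4)(4v^3-388v-1056) + (10v^2+50v-240)
  4v^3-388v-1056 = ((2/5)v-2)(10v^2+50v-240) + (-192v-1536)
  10v^2+50v-240 = (-(5/96)v+5/32)(-192v-1536) + (0)
Last nonzero remainder: -192v-1536. Dividing through by -192 gives the monic gcd v+8.

v+8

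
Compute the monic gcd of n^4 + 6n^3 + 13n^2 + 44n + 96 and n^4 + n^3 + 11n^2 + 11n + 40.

n^2 - n + 8

Apply the Euclidean algorithm:
  n^4 + 6n^3 + 13n^2 + 44n + 96 = (n^4 + n^3 + 11n^2 + 11n + 40) + (5n^3 + 2n^2 + 33n + 56)
  n^4 + n^3 + 11n^2 + 11n + 40 = ((1/5)n + 3/25)(5n^3 + 2n^2 + 33n + 56) + ((104/25)n^2 - (104/25)n + 832/25)
  5n^3 + 2n^2 + 33n + 56 = ((125/104)n + 175/104)((104/25)n^2 - (104/25)n + 832/25) + (0)
Last nonzero remainder: (104/25)n^2 - (104/25)n + 832/25. Dividing through by 104/25 gives the monic gcd n^2 - n + 8.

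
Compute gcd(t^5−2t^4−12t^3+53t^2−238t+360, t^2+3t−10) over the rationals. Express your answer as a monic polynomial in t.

Repeated division with remainder:
  t^5−2t^4−12t^3+53t^2−238t+360 = (t^3−5t^2+13t−36)(t^2+3t−10) + (0)
The last nonzero remainder t^2+3t−10 is already monic.

t^2+3t−10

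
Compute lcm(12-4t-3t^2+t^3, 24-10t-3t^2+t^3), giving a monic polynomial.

Euclidean algorithm in ℚ[t]:
  t^3-3t^2-4t+12 = (t^3-3t^2-10t+24) + (6t-12)
  t^3-3t^2-10t+24 = ((1/6)t^2-(1/6)t-2)(6t-12) + (0)
Last nonzero remainder: 6t-12. Dividing through by 6 gives the monic gcd t-2.
Then lcm(f, g) = f·g / gcd(f, g); expanding and making the result monic gives the answer.

-144+36t+52t^2-13t^3-4t^4+t^5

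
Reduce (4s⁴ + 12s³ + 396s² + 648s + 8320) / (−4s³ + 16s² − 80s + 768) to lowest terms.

(−s² − s − 65)/(s − 6)

By polynomial division,
  4s⁴ + 12s³ + 396s² + 648s + 8320 = (−s − 7)(−4s³ + 16s² − 80s + 768) + (428s² + 856s + 13696)
  −4s³ + 16s² − 80s + 768 = (−(1/107)s + 6/107)(428s² + 856s + 13696) + (0)
Last nonzero remainder: 428s² + 856s + 13696. Dividing through by 428 gives the monic gcd s² + 2s + 32.
Cancel s² + 2s + 32 from numerator and denominator to get the reduced form.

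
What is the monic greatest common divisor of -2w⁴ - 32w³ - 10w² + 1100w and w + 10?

Apply the Euclidean algorithm:
  -2w⁴ - 32w³ - 10w² + 1100w = (-2w³ - 12w² + 110w)(w + 10) + (0)
The last nonzero remainder w + 10 is already monic.

w + 10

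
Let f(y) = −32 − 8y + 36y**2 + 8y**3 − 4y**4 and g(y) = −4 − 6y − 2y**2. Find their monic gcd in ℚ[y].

2 + 3y + y**2

By polynomial division,
  −4y**4 + 8y**3 + 36y**2 − 8y − 32 = (2y**2 − 10y + 8)(−2y**2 − 6y − 4) + (0)
Last nonzero remainder: −2y**2 − 6y − 4. Dividing through by −2 gives the monic gcd y**2 + 3y + 2.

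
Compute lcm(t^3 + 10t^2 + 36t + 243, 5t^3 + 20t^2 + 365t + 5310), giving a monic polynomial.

t^5 + 5t^4 + 104t^3 + 1243t^2 + 3033t + 28674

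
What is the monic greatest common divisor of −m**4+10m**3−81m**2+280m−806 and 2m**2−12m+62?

m**2−6m+31

By polynomial division,
  −m**4+10m**3−81m**2+280m−806 = (−(1/2)m**2+2m−13)(2m**2−12m+62) + (0)
Last nonzero remainder: 2m**2−12m+62. Dividing through by 2 gives the monic gcd m**2−6m+31.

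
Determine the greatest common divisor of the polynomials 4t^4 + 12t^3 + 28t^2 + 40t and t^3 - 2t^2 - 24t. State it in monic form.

t

Apply the Euclidean algorithm:
  4t^4 + 12t^3 + 28t^2 + 40t = (4t + 20)(t^3 - 2t^2 - 24t) + (164t^2 + 520t)
  t^3 - 2t^2 - 24t = ((1/164)t - 53/1681)(164t^2 + 520t) + (-(12784/1681)t)
  164t^2 + 520t = (-(68921/3196)t - 109265/1598)(-(12784/1681)t) + (0)
Last nonzero remainder: -(12784/1681)t. Dividing through by -12784/1681 gives the monic gcd t.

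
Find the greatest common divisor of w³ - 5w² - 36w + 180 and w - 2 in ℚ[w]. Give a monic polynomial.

Apply the Euclidean algorithm:
  w³ - 5w² - 36w + 180 = (w² - 3w - 42)(w - 2) + (96)
  w - 2 = ((1/96)w - 1/48)(96) + (0)
The last nonzero remainder is the constant 96, so the polynomials are coprime and gcd = 1.

1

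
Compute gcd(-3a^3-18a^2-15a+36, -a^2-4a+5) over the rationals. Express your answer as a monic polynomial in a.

Apply the Euclidean algorithm:
  -3a^3-18a^2-15a+36 = (3a+6)(-a^2-4a+5) + (-6a+6)
  -a^2-4a+5 = ((1/6)a+5/6)(-6a+6) + (0)
Last nonzero remainder: -6a+6. Dividing through by -6 gives the monic gcd a-1.

a-1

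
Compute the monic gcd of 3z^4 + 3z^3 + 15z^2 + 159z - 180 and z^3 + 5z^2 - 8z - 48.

z + 4

Repeated division with remainder:
  3z^4 + 3z^3 + 15z^2 + 159z - 180 = (3z - 12)(z^3 + 5z^2 - 8z - 48) + (99z^2 + 207z - 756)
  z^3 + 5z^2 - 8z - 48 = ((1/99)z + 32/1089)(99z^2 + 207z - 756) + (-(780/121)z - 3120/121)
  99z^2 + 207z - 756 = (-(3993/260)z + 7623/260)(-(780/121)z - 3120/121) + (0)
Last nonzero remainder: -(780/121)z - 3120/121. Dividing through by -780/121 gives the monic gcd z + 4.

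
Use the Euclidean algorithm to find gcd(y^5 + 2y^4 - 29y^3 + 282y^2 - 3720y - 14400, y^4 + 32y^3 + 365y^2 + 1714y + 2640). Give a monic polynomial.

y^2 + 13y + 30

Euclidean algorithm in ℚ[y]:
  y^5 + 2y^4 - 29y^3 + 282y^2 - 3720y - 14400 = (y - 30)(y^4 + 32y^3 + 365y^2 + 1714y + 2640) + (566y^3 + 9518y^2 + 45060y + 64800)
  y^4 + 32y^3 + 365y^2 + 1714y + 2640 = ((1/566)y + 4297/160178)(566y^3 + 9518y^2 + 45060y + 64800) + ((2407072/80089)y^2 + (31291936/80089)y + 72212160/80089)
  566y^3 + 9518y^2 + 45060y + 64800 = ((22665187/1203536)y + 10812015/150442)((2407072/80089)y^2 + (31291936/80089)y + 72212160/80089) + (0)
Last nonzero remainder: (2407072/80089)y^2 + (31291936/80089)y + 72212160/80089. Dividing through by 2407072/80089 gives the monic gcd y^2 + 13y + 30.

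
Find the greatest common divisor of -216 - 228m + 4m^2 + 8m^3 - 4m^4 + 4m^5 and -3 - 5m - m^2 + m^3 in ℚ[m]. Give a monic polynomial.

-3 - 2m + m^2

Apply the Euclidean algorithm:
  4m^5 - 4m^4 + 8m^3 + 4m^2 - 228m - 216 = (4m^2 + 28)(m^3 - m^2 - 5m - 3) + (44m^2 - 88m - 132)
  m^3 - m^2 - 5m - 3 = ((1/44)m + 1/44)(44m^2 - 88m - 132) + (0)
Last nonzero remainder: 44m^2 - 88m - 132. Dividing through by 44 gives the monic gcd m^2 - 2m - 3.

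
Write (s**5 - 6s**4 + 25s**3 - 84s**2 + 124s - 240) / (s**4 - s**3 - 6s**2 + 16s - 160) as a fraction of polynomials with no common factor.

(s**2 - s + 6)/(s + 4)

Euclidean algorithm in ℚ[s]:
  s**5 - 6s**4 + 25s**3 - 84s**2 + 124s - 240 = (s - 5)(s**4 - s**3 - 6s**2 + 16s - 160) + (26s**3 - 130s**2 + 364s - 1040)
  s**4 - s**3 - 6s**2 + 16s - 160 = ((1/26)s + 2/13)(26s**3 - 130s**2 + 364s - 1040) + (0)
Last nonzero remainder: 26s**3 - 130s**2 + 364s - 1040. Dividing through by 26 gives the monic gcd s**3 - 5s**2 + 14s - 40.
Cancel s**3 - 5s**2 + 14s - 40 from numerator and denominator to get the reduced form.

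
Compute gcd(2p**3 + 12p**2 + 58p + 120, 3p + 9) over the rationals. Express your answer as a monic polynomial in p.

p + 3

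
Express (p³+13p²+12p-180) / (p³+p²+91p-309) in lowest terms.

(p²+16p+60)/(p²+4p+103)

Apply the Euclidean algorithm:
  p³+13p²+12p-180 = (p³+p²+91p-309) + (12p²-79p+129)
  p³+p²+91p-309 = ((1/12)p+91/144)(12p²-79p+129) + ((18745/144)p-18745/48)
  12p²-79p+129 = ((1728/18745)p-6192/18745)((18745/144)p-18745/48) + (0)
Last nonzero remainder: (18745/144)p-18745/48. Dividing through by 18745/144 gives the monic gcd p-3.
Cancel p-3 from numerator and denominator to get the reduced form.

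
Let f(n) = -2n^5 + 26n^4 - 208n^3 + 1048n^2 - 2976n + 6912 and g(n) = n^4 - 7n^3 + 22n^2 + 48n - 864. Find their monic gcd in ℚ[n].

Repeated division with remainder:
  -2n^5 + 26n^4 - 208n^3 + 1048n^2 - 2976n + 6912 = (-2n + 12)(n^4 - 7n^3 + 22n^2 + 48n - 864) + (-80n^3 + 880n^2 - 5280n + 17280)
  n^4 - 7n^3 + 22n^2 + 48n - 864 = (-(1/80)n - 1/20)(-80n^3 + 880n^2 - 5280n + 17280) + (0)
Last nonzero remainder: -80n^3 + 880n^2 - 5280n + 17280. Dividing through by -80 gives the monic gcd n^3 - 11n^2 + 66n - 216.

n^3 - 11n^2 + 66n - 216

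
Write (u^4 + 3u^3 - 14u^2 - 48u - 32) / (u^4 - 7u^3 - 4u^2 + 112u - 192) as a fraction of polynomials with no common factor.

(u^2 + 3u + 2)/(u^2 - 7u + 12)

By polynomial division,
  u^4 + 3u^3 - 14u^2 - 48u - 32 = (u^4 - 7u^3 - 4u^2 + 112u - 192) + (10u^3 - 10u^2 - 160u + 160)
  u^4 - 7u^3 - 4u^2 + 112u - 192 = ((1/10)u - 3/5)(10u^3 - 10u^2 - 160u + 160) + (6u^2 - 96)
  10u^3 - 10u^2 - 160u + 160 = ((5/3)u - 5/3)(6u^2 - 96) + (0)
Last nonzero remainder: 6u^2 - 96. Dividing through by 6 gives the monic gcd u^2 - 16.
Cancel u^2 - 16 from numerator and denominator to get the reduced form.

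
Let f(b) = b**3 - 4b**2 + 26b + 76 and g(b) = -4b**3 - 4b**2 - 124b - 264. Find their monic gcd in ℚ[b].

Apply the Euclidean algorithm:
  b**3 - 4b**2 + 26b + 76 = (-1/4)(-4b**3 - 4b**2 - 124b - 264) + (-5b**2 - 5b + 10)
  -4b**3 - 4b**2 - 124b - 264 = ((4/5)b)(-5b**2 - 5b + 10) + (-132b - 264)
  -5b**2 - 5b + 10 = ((5/132)b - 5/132)(-132b - 264) + (0)
Last nonzero remainder: -132b - 264. Dividing through by -132 gives the monic gcd b + 2.

b + 2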